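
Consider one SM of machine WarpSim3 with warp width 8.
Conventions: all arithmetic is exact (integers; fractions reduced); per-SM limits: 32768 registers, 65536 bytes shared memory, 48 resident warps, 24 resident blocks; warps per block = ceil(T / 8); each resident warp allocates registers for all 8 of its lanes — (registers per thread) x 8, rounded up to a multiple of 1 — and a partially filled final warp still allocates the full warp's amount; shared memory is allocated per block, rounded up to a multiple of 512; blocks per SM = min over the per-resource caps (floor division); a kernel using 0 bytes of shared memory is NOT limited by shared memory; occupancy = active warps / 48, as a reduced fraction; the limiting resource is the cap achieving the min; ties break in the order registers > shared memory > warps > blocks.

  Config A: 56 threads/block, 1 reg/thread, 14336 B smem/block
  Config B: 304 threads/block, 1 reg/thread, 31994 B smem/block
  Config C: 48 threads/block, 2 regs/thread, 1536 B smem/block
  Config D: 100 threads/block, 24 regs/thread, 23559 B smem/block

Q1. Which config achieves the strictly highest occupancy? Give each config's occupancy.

occupancies: A 7/12, B 19/24, C 1, D 13/24

Answer: C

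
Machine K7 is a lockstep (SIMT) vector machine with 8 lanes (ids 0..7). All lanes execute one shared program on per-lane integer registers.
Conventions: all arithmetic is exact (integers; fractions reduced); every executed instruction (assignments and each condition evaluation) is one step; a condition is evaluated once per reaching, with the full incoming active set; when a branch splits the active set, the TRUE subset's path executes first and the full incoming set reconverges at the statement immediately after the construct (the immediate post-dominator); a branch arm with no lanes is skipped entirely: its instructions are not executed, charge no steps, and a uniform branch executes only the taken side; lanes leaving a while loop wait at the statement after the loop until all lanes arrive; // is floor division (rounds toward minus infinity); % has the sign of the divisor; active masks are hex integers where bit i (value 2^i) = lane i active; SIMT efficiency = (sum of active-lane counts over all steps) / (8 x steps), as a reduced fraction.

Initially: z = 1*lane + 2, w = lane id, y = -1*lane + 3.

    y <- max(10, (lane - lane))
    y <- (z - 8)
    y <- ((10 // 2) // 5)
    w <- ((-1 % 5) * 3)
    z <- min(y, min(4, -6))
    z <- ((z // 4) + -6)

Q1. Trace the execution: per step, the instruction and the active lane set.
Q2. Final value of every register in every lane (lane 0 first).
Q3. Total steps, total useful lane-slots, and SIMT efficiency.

step 0: y <- max(10, (lane - lane))  0xff
step 1: y <- (z - 8)                 0xff
step 2: y <- ((10 // 2) // 5)        0xff
step 3: w <- ((-1 % 5) * 3)          0xff
step 4: z <- min(y, min(4, -6))      0xff
step 5: z <- ((z // 4) + -6)         0xff

Answer: 6 steps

z: -8,-8,-8,-8,-8,-8,-8,-8
w: 12,12,12,12,12,12,12,12
y: 1,1,1,1,1,1,1,1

steps = 6; useful = 48; efficiency = 48/48 = 1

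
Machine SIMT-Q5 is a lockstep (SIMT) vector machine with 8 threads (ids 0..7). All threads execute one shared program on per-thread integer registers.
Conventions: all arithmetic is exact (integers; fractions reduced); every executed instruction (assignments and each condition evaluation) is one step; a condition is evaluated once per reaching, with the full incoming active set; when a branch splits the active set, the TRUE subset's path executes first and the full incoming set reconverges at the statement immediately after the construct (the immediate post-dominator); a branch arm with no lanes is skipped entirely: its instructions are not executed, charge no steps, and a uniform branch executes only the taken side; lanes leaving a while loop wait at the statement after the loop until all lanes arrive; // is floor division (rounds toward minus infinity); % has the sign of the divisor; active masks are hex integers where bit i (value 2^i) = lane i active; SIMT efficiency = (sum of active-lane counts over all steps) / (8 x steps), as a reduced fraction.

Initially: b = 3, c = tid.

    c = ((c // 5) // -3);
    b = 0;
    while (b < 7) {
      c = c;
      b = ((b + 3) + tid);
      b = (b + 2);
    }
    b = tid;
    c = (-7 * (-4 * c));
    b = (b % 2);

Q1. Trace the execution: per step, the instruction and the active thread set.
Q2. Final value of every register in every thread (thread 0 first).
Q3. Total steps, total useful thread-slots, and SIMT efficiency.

step 0: c <- ((c // 5) // -3)        0xff
step 1: b <- 0                       0xff
step 2: eval (b < 7)                 0xff
step 3: c <- c                       0xff
step 4: b <- ((b + 3) + tid)         0xff
step 5: b <- (b + 2)                 0xff
step 6: eval (b < 7)                 0xff
step 7: c <- c                       0x03
step 8: b <- ((b + 3) + tid)         0x03
step 9: b <- (b + 2)                 0x03
step 10: eval (b < 7)                 0x03
step 11: b <- tid                     0xff
step 12: c <- (-7 * (-4 * c))         0xff
step 13: b <- (b % 2)                 0xff

Answer: 14 steps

b: 0,1,0,1,0,1,0,1
c: 0,0,0,0,0,-28,-28,-28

steps = 14; useful = 88; efficiency = 88/112 = 11/14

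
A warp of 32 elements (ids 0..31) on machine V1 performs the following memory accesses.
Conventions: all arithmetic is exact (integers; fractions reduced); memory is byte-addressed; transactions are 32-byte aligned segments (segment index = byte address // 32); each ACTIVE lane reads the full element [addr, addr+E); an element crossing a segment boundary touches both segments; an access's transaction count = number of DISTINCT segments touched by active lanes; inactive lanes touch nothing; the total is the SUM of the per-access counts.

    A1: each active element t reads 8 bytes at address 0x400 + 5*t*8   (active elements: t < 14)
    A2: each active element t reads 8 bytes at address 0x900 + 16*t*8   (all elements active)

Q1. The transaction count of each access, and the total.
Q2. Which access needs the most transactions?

A1: 14 transactions
A2: 32 transactions

Answer: 14,32; total 46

Answer: A2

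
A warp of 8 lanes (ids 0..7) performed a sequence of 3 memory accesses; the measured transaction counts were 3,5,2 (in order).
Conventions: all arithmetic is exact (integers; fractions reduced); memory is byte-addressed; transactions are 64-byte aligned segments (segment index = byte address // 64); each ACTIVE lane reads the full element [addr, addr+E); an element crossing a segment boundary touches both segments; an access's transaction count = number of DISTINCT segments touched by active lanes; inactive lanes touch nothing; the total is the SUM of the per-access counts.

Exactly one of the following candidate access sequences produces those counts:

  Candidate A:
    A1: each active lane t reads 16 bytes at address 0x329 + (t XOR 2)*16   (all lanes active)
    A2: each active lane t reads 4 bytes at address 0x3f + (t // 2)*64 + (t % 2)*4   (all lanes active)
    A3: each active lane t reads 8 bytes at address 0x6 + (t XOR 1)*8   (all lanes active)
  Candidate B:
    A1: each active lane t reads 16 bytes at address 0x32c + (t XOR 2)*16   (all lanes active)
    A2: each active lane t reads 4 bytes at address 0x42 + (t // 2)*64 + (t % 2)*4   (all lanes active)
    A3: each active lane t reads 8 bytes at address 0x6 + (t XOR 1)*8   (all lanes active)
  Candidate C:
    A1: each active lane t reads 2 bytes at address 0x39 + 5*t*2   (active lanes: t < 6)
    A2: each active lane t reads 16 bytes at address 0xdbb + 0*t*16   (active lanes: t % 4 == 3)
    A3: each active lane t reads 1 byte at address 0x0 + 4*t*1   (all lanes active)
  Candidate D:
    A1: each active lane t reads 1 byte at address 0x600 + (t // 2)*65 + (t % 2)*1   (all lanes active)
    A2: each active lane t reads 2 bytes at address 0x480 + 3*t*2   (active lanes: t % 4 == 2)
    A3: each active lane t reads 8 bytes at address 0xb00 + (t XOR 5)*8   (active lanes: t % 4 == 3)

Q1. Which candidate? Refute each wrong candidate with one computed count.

B: A2 gives 4 transactions, not 5
C: A1 gives 2 transactions, not 3
D: A1 gives 4 transactions, not 3
A: all counts match (3,5,2)

Answer: A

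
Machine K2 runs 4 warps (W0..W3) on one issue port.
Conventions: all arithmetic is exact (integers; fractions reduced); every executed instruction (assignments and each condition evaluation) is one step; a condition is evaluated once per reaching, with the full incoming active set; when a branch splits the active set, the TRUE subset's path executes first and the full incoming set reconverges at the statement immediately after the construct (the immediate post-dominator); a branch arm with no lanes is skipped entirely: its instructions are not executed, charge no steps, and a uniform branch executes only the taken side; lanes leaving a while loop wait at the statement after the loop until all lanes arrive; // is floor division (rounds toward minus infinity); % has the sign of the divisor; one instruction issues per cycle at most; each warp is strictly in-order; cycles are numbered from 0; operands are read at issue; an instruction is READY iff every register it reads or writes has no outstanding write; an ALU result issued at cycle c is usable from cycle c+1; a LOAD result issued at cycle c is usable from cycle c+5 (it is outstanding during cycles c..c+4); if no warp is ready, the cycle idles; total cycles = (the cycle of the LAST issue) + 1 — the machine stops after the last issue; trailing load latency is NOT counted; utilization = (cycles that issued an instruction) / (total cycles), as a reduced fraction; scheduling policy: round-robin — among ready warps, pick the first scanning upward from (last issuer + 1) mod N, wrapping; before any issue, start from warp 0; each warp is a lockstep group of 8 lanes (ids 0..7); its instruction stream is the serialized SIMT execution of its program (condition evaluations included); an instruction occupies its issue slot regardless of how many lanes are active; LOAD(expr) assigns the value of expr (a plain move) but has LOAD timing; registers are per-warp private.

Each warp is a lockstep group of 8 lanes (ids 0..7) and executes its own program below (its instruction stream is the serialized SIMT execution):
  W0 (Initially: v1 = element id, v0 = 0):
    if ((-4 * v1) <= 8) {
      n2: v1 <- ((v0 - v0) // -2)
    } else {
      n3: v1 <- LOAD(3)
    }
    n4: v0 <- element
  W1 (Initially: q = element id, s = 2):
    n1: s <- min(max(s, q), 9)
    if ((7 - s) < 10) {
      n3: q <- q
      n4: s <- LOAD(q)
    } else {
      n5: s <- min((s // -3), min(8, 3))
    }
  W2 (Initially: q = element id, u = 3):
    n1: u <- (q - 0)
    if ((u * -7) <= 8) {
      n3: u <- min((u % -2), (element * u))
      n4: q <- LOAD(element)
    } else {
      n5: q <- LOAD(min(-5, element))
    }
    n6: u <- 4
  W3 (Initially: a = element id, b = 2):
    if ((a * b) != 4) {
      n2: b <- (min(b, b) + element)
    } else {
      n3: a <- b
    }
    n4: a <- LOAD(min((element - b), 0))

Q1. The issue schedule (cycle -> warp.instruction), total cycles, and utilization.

cycle 0: W0.I0
cycle 1: W1.I0
cycle 2: W2.I0
cycle 3: W3.I0
cycle 4: W0.I1
cycle 5: W1.I1
cycle 6: W2.I1
cycle 7: W3.I1
cycle 8: W0.I2
cycle 9: W1.I2
cycle 10: W2.I2
cycle 11: W3.I2
cycle 12: W1.I3
cycle 13: W2.I3
cycle 14: W3.I3
cycle 15: W2.I4

Answer: 16 cycles, utilization 1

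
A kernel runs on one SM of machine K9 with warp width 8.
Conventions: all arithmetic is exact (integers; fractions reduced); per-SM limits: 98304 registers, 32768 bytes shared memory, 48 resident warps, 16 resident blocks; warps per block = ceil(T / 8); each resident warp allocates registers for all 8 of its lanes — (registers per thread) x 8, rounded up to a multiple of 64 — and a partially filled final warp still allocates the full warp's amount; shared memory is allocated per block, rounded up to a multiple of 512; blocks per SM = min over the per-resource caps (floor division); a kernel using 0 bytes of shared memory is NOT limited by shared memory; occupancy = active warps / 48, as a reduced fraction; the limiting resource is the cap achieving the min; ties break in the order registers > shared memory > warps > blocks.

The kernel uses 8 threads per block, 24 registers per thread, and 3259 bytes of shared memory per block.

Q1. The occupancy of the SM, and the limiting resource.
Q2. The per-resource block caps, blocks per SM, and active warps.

Answer: occupancy 3/16, limited by shared memory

registers: 512 blocks
shared memory: 9 blocks
warps: 48 blocks
blocks: 16 blocks

Answer: 9 blocks, 9 active warps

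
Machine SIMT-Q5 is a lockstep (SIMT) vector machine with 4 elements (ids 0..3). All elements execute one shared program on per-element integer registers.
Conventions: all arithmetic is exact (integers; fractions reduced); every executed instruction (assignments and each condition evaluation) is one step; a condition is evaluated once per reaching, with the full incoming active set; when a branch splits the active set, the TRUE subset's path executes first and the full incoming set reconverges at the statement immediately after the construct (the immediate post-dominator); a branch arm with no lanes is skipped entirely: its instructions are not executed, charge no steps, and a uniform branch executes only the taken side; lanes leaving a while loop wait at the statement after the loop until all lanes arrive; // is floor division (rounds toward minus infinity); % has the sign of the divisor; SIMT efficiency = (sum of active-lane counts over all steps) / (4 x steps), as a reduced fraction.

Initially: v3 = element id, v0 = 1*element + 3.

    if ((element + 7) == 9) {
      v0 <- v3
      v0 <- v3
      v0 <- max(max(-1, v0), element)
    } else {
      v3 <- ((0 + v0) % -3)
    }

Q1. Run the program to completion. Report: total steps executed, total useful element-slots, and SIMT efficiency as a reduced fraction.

Answer: 5 steps, 10 useful, 1/2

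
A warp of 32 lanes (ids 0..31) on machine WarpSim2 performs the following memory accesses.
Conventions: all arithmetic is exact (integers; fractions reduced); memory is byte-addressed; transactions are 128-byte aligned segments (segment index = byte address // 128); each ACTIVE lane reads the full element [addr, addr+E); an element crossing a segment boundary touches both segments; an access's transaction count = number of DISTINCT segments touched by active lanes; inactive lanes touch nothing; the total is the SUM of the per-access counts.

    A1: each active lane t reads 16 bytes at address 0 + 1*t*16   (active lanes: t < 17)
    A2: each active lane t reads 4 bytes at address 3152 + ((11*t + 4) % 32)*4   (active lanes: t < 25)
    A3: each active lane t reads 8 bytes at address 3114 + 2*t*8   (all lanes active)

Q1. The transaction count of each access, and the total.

A1: 3 transactions
A2: 2 transactions
A3: 5 transactions

Answer: 3,2,5; total 10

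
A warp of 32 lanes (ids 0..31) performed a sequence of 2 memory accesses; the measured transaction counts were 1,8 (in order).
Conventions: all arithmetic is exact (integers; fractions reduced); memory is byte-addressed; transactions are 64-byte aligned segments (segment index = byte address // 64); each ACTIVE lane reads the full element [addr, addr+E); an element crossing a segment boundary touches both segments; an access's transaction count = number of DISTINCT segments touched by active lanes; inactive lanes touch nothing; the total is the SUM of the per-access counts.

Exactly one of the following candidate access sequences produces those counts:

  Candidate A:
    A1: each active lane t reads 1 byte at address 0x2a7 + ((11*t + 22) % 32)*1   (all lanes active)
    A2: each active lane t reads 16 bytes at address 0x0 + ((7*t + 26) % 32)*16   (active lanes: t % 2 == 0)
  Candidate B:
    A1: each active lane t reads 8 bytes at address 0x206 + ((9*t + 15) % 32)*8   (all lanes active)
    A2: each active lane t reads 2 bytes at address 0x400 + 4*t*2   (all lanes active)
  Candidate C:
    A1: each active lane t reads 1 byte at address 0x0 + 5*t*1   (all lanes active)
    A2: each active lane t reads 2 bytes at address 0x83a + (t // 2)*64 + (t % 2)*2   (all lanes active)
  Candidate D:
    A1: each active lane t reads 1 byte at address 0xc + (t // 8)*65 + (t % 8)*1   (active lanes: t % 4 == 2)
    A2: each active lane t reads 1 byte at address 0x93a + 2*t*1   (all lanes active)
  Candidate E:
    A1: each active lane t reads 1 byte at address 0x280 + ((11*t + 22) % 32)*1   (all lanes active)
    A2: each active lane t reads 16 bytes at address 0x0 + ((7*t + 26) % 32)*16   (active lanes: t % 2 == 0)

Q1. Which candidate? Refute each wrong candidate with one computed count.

A: A1 gives 2 transactions, not 1
B: A1 gives 5 transactions, not 1
C: A1 gives 3 transactions, not 1
D: A1 gives 4 transactions, not 1
E: all counts match (1,8)

Answer: E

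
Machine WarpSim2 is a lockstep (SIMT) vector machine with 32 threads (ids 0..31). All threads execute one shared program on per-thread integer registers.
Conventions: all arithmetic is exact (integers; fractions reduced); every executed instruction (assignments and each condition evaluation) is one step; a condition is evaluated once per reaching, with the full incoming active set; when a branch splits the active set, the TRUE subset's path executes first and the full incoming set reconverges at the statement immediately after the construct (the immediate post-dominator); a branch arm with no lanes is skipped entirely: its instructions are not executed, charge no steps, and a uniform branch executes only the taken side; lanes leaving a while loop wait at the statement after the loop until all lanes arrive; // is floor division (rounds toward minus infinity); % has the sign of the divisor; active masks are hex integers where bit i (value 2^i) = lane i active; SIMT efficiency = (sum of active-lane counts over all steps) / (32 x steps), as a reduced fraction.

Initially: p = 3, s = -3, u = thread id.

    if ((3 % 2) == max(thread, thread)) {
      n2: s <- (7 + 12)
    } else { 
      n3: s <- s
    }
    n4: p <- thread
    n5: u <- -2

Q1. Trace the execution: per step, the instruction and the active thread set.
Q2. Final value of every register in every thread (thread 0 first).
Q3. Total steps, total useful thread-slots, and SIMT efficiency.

step 0: eval ((3 % 2) == max(thread, thread)) 0xffffffff
step 1: s <- (7 + 12)                0x00000002
step 2: s <- s                       0xfffffffd
step 3: p <- thread                  0xffffffff
step 4: u <- -2                      0xffffffff

Answer: 5 steps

p: 0,1,2,3,4,5,6,7,8,9,10,11,12,13,14,15,16,17,18,19,20,21,22,23,24,25,26,27,28,29,30,31
s: -3,19,-3,-3,-3,-3,-3,-3,-3,-3,-3,-3,-3,-3,-3,-3,-3,-3,-3,-3,-3,-3,-3,-3,-3,-3,-3,-3,-3,-3,-3,-3
u: -2,-2,-2,-2,-2,-2,-2,-2,-2,-2,-2,-2,-2,-2,-2,-2,-2,-2,-2,-2,-2,-2,-2,-2,-2,-2,-2,-2,-2,-2,-2,-2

steps = 5; useful = 128; efficiency = 128/160 = 4/5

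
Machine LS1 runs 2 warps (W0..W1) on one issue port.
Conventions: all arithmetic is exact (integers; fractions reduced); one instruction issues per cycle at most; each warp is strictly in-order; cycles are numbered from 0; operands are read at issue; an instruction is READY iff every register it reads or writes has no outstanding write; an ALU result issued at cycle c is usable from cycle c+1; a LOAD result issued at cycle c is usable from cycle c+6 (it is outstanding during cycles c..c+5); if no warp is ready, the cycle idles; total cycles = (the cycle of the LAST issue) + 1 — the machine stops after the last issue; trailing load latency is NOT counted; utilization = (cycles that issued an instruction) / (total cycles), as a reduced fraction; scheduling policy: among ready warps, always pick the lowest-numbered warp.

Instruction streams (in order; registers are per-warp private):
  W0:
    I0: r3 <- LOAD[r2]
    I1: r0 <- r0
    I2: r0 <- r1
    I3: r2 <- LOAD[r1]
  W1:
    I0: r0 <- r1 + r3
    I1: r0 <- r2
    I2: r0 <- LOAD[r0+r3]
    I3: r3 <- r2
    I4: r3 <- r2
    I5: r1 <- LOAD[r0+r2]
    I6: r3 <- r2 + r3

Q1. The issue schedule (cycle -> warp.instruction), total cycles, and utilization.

cycle 0: W0.I0
cycle 1: W0.I1
cycle 2: W0.I2
cycle 3: W0.I3
cycle 4: W1.I0
cycle 5: W1.I1
cycle 6: W1.I2
cycle 7: W1.I3
cycle 8: W1.I4
cycle 9: idle
cycle 10: idle
cycle 11: idle
cycle 12: W1.I5
cycle 13: W1.I6

Answer: 14 cycles, utilization 11/14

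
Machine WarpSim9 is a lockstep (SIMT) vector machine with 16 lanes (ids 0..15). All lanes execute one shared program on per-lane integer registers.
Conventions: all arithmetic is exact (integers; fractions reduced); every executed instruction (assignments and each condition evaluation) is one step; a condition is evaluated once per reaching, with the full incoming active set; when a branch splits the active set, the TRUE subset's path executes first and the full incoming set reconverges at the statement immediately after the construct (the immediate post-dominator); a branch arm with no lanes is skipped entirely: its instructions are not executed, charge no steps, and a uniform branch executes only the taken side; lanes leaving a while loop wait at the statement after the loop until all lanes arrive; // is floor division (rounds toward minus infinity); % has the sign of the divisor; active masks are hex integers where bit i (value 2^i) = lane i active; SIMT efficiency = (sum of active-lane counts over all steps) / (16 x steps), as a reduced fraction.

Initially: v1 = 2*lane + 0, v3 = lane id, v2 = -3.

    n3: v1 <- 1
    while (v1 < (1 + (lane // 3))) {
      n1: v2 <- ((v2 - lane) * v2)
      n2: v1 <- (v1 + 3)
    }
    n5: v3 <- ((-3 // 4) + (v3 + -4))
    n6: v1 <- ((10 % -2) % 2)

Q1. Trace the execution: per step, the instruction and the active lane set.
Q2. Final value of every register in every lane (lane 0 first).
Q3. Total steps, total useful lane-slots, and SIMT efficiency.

step 0: v1 <- 1                      0xffff
step 1: eval (v1 < (1 + (lane // 3))) 0xffff
step 2: v2 <- ((v2 - lane) * v2)     0xfff8
step 3: v1 <- (v1 + 3)               0xfff8
step 4: eval (v1 < (1 + (lane // 3))) 0xfff8
step 5: v2 <- ((v2 - lane) * v2)     0xf000
step 6: v1 <- (v1 + 3)               0xf000
step 7: eval (v1 < (1 + (lane // 3))) 0xf000
step 8: v3 <- ((-3 // 4) + (v3 + -4)) 0xffff
step 9: v1 <- ((10 % -2) % 2)        0xffff

Answer: 10 steps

v1: 0,0,0,0,0,0,0,0,0,0,0,0,0,0,0,0
v3: -5,-4,-3,-2,-1,0,1,2,3,4,5,6,7,8,9,10
v2: -3,-3,-3,18,21,24,27,30,33,36,39,42,1485,1680,1887,2106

steps = 10; useful = 115; efficiency = 115/160 = 23/32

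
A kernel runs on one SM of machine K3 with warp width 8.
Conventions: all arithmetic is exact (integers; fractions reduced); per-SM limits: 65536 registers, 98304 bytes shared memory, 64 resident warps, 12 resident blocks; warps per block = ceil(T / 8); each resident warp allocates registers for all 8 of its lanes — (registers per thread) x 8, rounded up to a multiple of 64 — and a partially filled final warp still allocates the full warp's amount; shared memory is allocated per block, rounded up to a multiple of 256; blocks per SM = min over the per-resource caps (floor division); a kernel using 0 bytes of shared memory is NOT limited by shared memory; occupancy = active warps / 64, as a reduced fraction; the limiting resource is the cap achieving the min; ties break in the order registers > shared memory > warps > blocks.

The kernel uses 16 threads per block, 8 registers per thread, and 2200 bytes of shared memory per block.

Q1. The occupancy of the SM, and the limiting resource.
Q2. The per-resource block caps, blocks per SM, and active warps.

Answer: occupancy 3/8, limited by blocks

registers: 512 blocks
shared memory: 42 blocks
warps: 32 blocks
blocks: 12 blocks

Answer: 12 blocks, 24 active warps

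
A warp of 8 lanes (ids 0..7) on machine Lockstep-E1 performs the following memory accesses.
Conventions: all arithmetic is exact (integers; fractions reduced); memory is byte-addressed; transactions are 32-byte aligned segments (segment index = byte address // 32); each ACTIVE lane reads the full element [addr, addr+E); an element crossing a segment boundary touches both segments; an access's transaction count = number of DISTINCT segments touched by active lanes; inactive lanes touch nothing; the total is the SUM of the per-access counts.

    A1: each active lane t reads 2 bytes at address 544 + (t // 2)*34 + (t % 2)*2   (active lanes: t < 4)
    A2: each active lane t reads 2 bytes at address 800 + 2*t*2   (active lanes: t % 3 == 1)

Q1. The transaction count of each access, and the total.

A1: 2 transactions
A2: 1 transaction

Answer: 2,1; total 3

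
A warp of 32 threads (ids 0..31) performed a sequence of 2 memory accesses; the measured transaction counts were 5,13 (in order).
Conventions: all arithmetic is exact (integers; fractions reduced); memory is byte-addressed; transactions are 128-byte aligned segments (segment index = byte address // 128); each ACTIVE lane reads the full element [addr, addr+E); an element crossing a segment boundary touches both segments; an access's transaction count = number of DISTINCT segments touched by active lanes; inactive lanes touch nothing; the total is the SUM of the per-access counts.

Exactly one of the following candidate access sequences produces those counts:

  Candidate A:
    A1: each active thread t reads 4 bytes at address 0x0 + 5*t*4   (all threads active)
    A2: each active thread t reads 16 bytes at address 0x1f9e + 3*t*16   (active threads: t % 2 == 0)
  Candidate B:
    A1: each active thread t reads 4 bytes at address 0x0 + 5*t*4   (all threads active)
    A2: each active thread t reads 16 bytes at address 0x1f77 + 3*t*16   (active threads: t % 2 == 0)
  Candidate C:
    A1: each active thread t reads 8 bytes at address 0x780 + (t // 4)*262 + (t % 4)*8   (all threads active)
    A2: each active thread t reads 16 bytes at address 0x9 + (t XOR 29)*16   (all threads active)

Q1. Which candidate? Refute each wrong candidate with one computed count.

A: A2 gives 12 transactions, not 13
C: A1 gives 8 transactions, not 5
B: all counts match (5,13)

Answer: B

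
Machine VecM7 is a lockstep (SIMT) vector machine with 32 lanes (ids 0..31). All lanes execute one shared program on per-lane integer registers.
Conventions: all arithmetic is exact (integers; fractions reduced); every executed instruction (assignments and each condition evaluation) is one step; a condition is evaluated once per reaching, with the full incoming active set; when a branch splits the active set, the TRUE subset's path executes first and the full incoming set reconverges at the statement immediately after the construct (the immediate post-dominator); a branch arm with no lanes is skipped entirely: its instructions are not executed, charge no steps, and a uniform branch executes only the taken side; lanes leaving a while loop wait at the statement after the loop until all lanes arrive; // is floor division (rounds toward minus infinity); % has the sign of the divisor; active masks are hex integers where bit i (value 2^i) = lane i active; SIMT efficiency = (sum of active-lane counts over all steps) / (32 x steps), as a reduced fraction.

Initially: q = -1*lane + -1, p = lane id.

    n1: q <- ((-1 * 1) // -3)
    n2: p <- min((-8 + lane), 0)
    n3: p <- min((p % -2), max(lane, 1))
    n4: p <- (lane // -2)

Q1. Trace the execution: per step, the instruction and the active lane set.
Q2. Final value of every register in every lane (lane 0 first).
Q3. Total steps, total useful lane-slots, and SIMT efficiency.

step 0: q <- ((-1 * 1) // -3)        0xffffffff
step 1: p <- min((-8 + lane), 0)     0xffffffff
step 2: p <- min((p % -2), max(lane, 1)) 0xffffffff
step 3: p <- (lane // -2)            0xffffffff

Answer: 4 steps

q: 0,0,0,0,0,0,0,0,0,0,0,0,0,0,0,0,0,0,0,0,0,0,0,0,0,0,0,0,0,0,0,0
p: 0,-1,-1,-2,-2,-3,-3,-4,-4,-5,-5,-6,-6,-7,-7,-8,-8,-9,-9,-10,-10,-11,-11,-12,-12,-13,-13,-14,-14,-15,-15,-16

steps = 4; useful = 128; efficiency = 128/128 = 1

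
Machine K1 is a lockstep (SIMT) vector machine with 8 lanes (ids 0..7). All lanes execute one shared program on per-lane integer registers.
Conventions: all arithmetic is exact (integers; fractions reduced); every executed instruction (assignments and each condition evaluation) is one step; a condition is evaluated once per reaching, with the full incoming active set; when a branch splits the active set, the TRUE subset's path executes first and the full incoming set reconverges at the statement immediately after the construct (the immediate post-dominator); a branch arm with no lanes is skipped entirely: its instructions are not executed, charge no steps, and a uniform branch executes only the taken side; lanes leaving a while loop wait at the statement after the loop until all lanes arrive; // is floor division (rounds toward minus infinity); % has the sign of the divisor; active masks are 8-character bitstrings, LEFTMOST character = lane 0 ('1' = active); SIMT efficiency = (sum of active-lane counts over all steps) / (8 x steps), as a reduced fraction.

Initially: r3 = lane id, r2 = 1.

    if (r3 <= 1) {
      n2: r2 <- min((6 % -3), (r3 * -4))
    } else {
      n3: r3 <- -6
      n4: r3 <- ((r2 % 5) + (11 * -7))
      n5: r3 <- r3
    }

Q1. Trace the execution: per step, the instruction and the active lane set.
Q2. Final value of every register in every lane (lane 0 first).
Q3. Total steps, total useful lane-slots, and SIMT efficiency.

step 0: eval (r3 <= 1)               11111111
step 1: r2 <- min((6 % -3), (r3 * -4)) 11000000
step 2: r3 <- -6                     00111111
step 3: r3 <- ((r2 % 5) + (11 * -7)) 00111111
step 4: r3 <- r3                     00111111

Answer: 5 steps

r3: 0,1,-76,-76,-76,-76,-76,-76
r2: 0,-4,1,1,1,1,1,1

steps = 5; useful = 28; efficiency = 28/40 = 7/10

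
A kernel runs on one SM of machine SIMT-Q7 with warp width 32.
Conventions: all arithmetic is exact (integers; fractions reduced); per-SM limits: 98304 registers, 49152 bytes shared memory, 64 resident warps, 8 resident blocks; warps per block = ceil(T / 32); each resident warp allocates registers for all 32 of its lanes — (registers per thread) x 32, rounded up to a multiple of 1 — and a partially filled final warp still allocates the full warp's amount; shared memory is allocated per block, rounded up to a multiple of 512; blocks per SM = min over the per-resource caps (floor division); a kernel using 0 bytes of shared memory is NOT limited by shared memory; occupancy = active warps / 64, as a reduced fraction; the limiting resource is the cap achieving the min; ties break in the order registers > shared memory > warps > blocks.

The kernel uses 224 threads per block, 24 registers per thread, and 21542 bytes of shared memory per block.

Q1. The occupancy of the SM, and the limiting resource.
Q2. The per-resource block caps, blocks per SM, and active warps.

Answer: occupancy 7/32, limited by shared memory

registers: 18 blocks
shared memory: 2 blocks
warps: 9 blocks
blocks: 8 blocks

Answer: 2 blocks, 14 active warps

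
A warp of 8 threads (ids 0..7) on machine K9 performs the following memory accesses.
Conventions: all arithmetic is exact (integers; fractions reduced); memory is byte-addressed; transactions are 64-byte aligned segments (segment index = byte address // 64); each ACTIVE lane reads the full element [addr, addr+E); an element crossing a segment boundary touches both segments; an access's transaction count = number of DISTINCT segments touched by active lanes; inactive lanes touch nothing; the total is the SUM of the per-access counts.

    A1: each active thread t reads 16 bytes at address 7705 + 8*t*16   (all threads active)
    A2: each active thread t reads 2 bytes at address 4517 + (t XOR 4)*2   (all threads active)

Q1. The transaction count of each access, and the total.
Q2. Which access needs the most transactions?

A1: 8 transactions
A2: 1 transaction

Answer: 8,1; total 9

Answer: A1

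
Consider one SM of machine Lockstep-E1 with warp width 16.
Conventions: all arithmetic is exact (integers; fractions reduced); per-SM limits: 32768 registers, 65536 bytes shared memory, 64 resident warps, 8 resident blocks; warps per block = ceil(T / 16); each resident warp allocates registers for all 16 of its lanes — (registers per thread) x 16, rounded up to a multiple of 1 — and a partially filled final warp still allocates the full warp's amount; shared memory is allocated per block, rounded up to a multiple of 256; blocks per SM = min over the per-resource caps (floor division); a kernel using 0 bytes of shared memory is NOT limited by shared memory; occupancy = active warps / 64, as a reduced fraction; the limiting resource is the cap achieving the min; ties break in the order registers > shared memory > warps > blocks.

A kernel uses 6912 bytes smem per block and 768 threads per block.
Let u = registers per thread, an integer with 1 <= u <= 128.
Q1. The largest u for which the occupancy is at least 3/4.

Answer: u = 42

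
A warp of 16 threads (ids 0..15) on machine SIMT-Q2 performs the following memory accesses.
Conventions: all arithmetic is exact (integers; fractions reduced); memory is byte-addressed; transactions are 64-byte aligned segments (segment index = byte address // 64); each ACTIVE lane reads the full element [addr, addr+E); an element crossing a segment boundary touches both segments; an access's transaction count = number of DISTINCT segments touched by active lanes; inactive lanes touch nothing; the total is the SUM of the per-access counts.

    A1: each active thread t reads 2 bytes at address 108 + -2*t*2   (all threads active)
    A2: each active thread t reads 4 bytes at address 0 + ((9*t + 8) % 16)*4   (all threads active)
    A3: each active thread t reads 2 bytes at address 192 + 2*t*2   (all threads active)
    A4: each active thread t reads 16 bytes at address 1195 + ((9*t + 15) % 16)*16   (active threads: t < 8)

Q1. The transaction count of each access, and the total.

A1: 2 transactions
A2: 1 transaction
A3: 1 transaction
A4: 5 transactions

Answer: 2,1,1,5; total 9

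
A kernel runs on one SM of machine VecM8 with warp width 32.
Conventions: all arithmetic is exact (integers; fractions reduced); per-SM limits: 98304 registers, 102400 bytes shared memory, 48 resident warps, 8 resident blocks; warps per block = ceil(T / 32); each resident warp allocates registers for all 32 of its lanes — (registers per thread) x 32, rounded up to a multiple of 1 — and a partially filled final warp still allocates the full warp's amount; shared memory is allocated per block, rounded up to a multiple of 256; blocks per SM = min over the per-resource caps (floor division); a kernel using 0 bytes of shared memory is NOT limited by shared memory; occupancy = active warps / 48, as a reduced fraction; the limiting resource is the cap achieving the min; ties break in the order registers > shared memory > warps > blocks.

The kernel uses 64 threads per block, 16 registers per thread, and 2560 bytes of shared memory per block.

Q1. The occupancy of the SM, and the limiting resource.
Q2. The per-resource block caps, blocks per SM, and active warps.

Answer: occupancy 1/3, limited by blocks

registers: 96 blocks
shared memory: 40 blocks
warps: 24 blocks
blocks: 8 blocks

Answer: 8 blocks, 16 active warps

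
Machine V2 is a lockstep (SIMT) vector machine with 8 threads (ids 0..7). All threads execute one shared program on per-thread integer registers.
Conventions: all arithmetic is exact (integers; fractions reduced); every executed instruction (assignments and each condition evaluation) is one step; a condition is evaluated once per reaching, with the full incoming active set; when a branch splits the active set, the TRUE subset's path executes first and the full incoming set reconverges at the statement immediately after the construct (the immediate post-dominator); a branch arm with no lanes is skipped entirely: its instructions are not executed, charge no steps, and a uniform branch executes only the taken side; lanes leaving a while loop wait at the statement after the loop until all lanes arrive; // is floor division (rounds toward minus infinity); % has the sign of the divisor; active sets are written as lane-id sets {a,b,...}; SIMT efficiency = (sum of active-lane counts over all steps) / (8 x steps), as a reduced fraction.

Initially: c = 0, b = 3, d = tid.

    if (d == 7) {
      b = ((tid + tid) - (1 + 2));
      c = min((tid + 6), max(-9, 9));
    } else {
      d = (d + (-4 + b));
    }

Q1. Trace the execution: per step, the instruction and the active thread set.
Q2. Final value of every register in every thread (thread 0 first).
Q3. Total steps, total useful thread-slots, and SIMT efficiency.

step 0: eval (d == 7)                {0,1,2,3,4,5,6,7}
step 1: b <- ((tid + tid) - (1 + 2)) {7}
step 2: c <- min((tid + 6), max(-9, 9)) {7}
step 3: d <- (d + (-4 + b))          {0,1,2,3,4,5,6}

Answer: 4 steps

c: 0,0,0,0,0,0,0,9
b: 3,3,3,3,3,3,3,11
d: -1,0,1,2,3,4,5,7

steps = 4; useful = 17; efficiency = 17/32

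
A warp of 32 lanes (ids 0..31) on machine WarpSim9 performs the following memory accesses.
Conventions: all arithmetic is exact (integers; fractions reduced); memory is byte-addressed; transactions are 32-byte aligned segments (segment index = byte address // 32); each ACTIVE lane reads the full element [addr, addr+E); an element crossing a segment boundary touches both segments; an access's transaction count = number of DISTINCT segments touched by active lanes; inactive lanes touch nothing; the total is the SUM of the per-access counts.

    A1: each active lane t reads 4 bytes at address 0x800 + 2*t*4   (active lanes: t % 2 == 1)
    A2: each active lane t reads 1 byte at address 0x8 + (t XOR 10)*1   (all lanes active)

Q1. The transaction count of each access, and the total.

A1: 8 transactions
A2: 2 transactions

Answer: 8,2; total 10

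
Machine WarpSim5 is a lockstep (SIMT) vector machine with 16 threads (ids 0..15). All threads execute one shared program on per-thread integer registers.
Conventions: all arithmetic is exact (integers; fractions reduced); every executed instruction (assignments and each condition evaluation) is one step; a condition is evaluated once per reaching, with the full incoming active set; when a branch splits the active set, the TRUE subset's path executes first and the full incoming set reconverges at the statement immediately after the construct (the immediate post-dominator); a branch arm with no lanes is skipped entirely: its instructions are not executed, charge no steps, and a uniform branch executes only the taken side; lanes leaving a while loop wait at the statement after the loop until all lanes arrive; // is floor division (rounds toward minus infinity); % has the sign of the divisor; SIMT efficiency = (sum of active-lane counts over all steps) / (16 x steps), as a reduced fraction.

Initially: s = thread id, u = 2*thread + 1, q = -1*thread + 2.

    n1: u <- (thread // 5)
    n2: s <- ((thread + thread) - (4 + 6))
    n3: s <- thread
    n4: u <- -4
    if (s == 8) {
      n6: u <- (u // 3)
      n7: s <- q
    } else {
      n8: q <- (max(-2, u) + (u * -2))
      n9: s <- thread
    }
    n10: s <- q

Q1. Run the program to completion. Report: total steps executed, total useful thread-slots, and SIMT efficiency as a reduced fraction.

Answer: 10 steps, 128 useful, 4/5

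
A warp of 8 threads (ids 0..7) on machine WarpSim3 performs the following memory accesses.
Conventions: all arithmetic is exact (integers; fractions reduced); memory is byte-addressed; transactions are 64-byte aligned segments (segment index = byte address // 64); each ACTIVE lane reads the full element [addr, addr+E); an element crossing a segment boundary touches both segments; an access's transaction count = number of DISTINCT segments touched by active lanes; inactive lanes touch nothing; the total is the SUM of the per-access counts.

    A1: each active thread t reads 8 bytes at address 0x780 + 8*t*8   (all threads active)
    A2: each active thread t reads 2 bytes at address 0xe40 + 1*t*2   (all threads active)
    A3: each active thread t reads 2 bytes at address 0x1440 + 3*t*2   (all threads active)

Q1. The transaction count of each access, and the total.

A1: 8 transactions
A2: 1 transaction
A3: 1 transaction

Answer: 8,1,1; total 10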